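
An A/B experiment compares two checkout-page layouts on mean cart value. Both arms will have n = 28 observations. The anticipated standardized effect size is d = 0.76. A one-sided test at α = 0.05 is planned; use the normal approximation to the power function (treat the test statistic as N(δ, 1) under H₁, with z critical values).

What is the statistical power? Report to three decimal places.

Noncentrality parameter: δ = d·√(n/2) = 0.76 × √(28/2) = 2.8437
One-sided α = 0.05 → critical value z_{0.05} = 1.645.
Power = P(Z > 1.645 − δ) = Φ(1.199) = 0.8847.

Power ≈ 0.885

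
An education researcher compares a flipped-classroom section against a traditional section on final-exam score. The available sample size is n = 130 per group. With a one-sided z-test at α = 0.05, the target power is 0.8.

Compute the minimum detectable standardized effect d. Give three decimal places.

Required noncentrality: δ = z_{0.05} + z_{0.20} = 1.645 + 0.842 = 2.486.
δ = d·√(n/2) ⇒ d = δ/√(n/2) = 2.486/√(130/2) = 0.3084.

d ≈ 0.308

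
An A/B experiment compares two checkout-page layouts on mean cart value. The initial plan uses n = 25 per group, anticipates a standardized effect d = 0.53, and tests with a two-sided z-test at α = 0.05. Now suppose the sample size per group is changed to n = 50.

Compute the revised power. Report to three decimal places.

Power ≈ 0.755

With n = 50 per group: δ = d·√(n/2) = 0.53 × √(50/2) = 2.6500. Critical value z_{0.025} = 1.960.
Revised power = Φ(δ − 1.960) + Φ(−δ − 1.960) = Φ(0.690) + Φ(-4.610) = 0.7549 + 0.0000 = 0.7549.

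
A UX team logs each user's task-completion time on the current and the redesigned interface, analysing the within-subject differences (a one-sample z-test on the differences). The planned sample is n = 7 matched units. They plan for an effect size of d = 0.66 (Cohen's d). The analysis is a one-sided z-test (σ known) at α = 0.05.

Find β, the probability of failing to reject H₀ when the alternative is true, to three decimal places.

β ≈ 0.460

Noncentrality parameter: δ = d·√n = 0.66 × √7 = 1.7462
Critical value for a one-sided test at α = 0.05: z_α = 1.645.
Power = P(Z > 1.645 − δ) = Φ(0.101) = 0.5404.
Type II error: β = 1 − power = 1 − 0.5404 = 0.4596.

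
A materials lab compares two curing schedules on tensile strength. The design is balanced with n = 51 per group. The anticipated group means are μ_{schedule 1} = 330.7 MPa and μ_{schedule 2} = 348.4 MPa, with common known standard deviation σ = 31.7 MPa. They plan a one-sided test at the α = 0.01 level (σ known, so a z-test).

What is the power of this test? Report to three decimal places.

Standardized effect: d = |μ_{schedule 1} − μ_{schedule 2}| / σ = |330.7 − 348.4| / 31.7 = 0.5584
Noncentrality parameter: δ = d·√(n/2) = 0.5584 × √(51/2) = 2.8196
Critical value for a one-sided test at α = 0.01: z_α = 2.326.
Power = Φ(δ − 2.326) = Φ(0.493) = 0.6891.

Power ≈ 0.689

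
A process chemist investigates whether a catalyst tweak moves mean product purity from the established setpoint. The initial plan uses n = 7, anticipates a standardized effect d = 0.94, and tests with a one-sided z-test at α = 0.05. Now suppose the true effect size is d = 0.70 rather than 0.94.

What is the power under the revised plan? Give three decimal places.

With d = 0.70: δ = d·√n = 0.70 × √7 = 1.8520. Critical value z_{0.05} = 1.645.
Revised power = Φ(δ − 1.645) = Φ(0.207) = 0.5821.

Power ≈ 0.582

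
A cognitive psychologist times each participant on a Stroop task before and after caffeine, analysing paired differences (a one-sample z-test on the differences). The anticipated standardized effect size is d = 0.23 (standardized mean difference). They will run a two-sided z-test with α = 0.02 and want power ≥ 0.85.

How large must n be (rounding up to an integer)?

Set Φ(δ − 2.326) = 0.85; then δ − 2.326 = Φ⁻¹(0.85) = 1.036, giving δ = 3.363.
(Ignoring the negligible lower-tail rejection probability gives the usual closed-form inversion.)
δ = d·√n ⇒ n = (δ/d)² = (3.363 / 0.23)² = 213.77.
Round up to the next whole unit.

n = 214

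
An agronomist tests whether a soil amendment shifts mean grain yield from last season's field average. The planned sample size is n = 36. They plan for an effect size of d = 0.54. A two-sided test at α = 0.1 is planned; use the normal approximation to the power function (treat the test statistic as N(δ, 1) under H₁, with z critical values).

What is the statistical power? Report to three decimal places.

Noncentrality parameter: δ = d·√n = 0.54 × √36 = 3.2400
Two-sided α = 0.1 → critical value z_{0.05} = 1.645.
Power = Φ(δ − 1.645) + Φ(−δ − 1.645) = Φ(1.595) + Φ(-4.885) = 0.9447 + 0.0000 = 0.9447.

Power ≈ 0.945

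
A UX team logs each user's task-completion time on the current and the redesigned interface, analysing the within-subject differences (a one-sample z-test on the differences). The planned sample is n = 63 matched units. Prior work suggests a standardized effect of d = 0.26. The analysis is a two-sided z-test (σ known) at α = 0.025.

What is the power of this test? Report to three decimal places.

Power ≈ 0.429

Noncentrality parameter: δ = d·√n = 0.26 × √63 = 2.0637
Critical value for a two-sided test at α = 0.025: z_{α/2} = 2.241.
Power = Φ(δ − 2.241) + Φ(−δ − 2.241) = Φ(-0.178) + Φ(-4.305) = 0.4295 + 0.0000 = 0.4295.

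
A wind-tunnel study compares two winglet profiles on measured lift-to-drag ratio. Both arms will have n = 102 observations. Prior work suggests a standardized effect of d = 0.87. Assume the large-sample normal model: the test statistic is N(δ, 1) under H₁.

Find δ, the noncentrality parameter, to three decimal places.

δ ≈ 6.213

δ = d·√(n/2) = 0.87 × √(102/2) = 6.2130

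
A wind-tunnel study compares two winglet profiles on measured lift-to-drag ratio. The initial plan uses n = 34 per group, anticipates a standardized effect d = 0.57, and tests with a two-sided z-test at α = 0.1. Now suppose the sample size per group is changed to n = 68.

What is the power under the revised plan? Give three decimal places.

With n = 68 per group: δ = d·√(n/2) = 0.57 × √(68/2) = 3.3236. Critical value z_{0.05} = 1.645.
Revised power = Φ(δ − 1.645) + Φ(−δ − 1.645) = Φ(1.679) + Φ(-4.968) = 0.9534 + 0.0000 = 0.9534.

Power ≈ 0.953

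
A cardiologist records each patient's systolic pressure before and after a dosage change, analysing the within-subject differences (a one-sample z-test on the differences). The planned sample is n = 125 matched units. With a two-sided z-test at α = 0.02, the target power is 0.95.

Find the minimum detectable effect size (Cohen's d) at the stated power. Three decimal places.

Need Φ(δ − 2.326) = 0.95, so δ = 2.326 + 1.645 = 3.971.
(Lower-tail contribution to power is negligible for δ > 0.)
δ = d·√n ⇒ d = δ/√n = 3.971/√125 = 0.3552.

d ≈ 0.355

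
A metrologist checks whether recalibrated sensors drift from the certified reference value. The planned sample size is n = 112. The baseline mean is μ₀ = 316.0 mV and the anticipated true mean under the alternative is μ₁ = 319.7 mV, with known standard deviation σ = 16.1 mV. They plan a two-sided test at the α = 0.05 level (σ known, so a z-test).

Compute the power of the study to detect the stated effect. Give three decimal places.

Standardized effect: d = |μ₁ − μ₀| / σ = |319.7 − 316.0| / 16.1 = 0.2298
Noncentrality parameter: δ = d·√n = 0.2298 × √112 = 2.4321
Critical value for a two-sided test at α = 0.05: z_{α/2} = 1.960.
Power = Φ(δ − 1.960) + Φ(−δ − 1.960) = Φ(0.472) + Φ(-4.392) = 0.6816 + 0.0000 = 0.6816.

Power ≈ 0.682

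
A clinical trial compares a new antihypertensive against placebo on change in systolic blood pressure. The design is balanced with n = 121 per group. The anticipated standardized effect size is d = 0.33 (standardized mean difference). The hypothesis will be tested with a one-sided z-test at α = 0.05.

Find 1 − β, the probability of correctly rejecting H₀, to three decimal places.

Noncentrality parameter: δ = d·√(n/2) = 0.33 × √(121/2) = 2.5668
Critical value for a one-sided test at α = 0.05: z_α = 1.645.
Power = Φ(δ − 1.645) = Φ(0.922) = 0.8217.

Power ≈ 0.822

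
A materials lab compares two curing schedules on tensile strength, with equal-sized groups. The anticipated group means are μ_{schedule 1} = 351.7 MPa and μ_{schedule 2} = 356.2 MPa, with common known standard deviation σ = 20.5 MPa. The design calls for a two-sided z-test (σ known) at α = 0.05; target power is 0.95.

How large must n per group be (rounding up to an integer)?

Standardized effect: d = |μ_{schedule 1} − μ_{schedule 2}| / σ = |351.7 − 356.2| / 20.5 = 0.2195
For power 0.95 need Φ(δ − z_{0.025}) = 0.95, so δ = z_{0.025} + z_{0.05} = 1.960 + 1.645 = 3.605.
(For δ > 0 the lower-tail rejection region contributes negligibly to power, so the one-term inversion is standard.)
δ = d·√(n/2) ⇒ n = 2(δ/d)² = 2 × (3.605 / 0.2195)² = 539.36.
Rounding up, n = 540 per group.

n = 540 per group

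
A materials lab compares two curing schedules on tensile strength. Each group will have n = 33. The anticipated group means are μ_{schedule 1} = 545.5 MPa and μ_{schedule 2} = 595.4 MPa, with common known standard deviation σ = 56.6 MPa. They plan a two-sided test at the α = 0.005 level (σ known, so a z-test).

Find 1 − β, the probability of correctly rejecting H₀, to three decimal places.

Standardized effect: d = |μ_{schedule 1} − μ_{schedule 2}| / σ = |545.5 − 595.4| / 56.6 = 0.8816
Noncentrality parameter: δ = d·√(n/2) = 0.8816 × √(33/2) = 3.5812
Critical value for a two-sided test at α = 0.005: z_{α/2} = 2.807.
Power = Φ(δ − 2.807) + Φ(−δ − 2.807) = Φ(0.774) + Φ(-6.388) = 0.7806 + 0.0000 = 0.7806.

Power ≈ 0.781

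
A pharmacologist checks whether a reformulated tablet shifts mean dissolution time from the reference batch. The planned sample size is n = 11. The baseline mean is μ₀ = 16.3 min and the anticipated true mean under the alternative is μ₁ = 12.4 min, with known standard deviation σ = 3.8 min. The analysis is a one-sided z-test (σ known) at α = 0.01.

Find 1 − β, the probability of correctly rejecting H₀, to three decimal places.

Standardized effect: d = |μ₁ − μ₀| / σ = |12.4 − 16.3| / 3.8 = 1.0263
Noncentrality parameter: δ = d·√n = 1.0263 × √11 = 3.4039
One-sided α = 0.01 → critical value z_{0.01} = 2.326.
Power = P(Z > 2.326 − δ) = Φ(1.078) = 0.8594.

Power ≈ 0.859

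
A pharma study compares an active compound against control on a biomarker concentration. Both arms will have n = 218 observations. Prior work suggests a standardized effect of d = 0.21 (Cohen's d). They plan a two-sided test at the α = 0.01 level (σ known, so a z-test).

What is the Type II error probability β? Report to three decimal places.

Noncentrality parameter: λ = d·√(n/2) = 0.21 × √(218/2) = 2.1925
Two-sided α = 0.01 → critical value z_{0.005} = 2.576.
Power = Φ(λ − 2.576) + Φ(−λ − 2.576) = Φ(-0.383) + Φ(-4.768) = 0.3507 + 0.0000 = 0.3507.
Type II error: β = 1 − power = 1 − 0.3507 = 0.6493.

β ≈ 0.649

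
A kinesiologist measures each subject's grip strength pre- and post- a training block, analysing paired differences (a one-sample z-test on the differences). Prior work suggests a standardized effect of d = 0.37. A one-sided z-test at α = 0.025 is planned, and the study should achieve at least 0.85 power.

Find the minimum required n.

For power 0.85 need Φ(δ − z_{0.025}) = 0.85, so δ = z_{0.025} + z_{0.15} = 1.960 + 1.036 = 2.996.
δ = d·√n ⇒ n = (δ/d)² = (2.996 / 0.37)² = 65.58.
Round up to the next whole unit.

n = 66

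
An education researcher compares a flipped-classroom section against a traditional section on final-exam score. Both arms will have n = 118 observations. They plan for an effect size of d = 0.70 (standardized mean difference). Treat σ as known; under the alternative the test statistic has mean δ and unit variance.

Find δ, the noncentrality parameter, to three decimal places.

δ = d·√(n/2) = 0.70 × √(118/2) = 5.3768

δ ≈ 5.377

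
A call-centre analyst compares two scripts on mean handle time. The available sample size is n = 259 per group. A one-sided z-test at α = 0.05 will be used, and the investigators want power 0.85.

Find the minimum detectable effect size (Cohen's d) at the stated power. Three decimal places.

d ≈ 0.236

Need Φ(δ − 1.645) = 0.85, so δ = 1.645 + 1.036 = 2.681.
δ = d·√(n/2) ⇒ d = δ/√(n/2) = 2.681/√(259/2) = 0.2356.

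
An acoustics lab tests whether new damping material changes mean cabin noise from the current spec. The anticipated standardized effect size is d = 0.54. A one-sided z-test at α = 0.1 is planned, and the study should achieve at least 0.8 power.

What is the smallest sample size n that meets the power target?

Set Φ(δ − 1.282) = 0.8; then δ − 1.282 = Φ⁻¹(0.8) = 0.842, giving δ = 2.123.
δ = d·√n ⇒ n = (δ/d)² = (2.123 / 0.54)² = 15.46.
Round up to the next whole unit.

n = 16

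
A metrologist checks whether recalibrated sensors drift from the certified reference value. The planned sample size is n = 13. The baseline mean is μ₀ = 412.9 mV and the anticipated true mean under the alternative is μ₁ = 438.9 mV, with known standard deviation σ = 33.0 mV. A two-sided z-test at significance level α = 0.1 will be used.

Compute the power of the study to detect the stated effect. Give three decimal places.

Standardized effect: d = |μ₁ − μ₀| / σ = |438.9 − 412.9| / 33.0 = 0.7879
Noncentrality parameter: δ = d·√n = 0.7879 × √13 = 2.8407
Critical value for a two-sided test at α = 0.1: z_{α/2} = 1.645.
Power = Φ(δ − 1.645) + Φ(−δ − 1.645) = Φ(1.196) + Φ(-4.486) = 0.8841 + 0.0000 = 0.8841.

Power ≈ 0.884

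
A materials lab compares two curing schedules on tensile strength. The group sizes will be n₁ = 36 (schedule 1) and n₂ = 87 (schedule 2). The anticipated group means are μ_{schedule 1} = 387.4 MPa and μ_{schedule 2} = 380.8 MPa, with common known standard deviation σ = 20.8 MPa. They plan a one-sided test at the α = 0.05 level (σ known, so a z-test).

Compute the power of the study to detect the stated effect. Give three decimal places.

Standardized effect: d = |μ_{schedule 1} − μ_{schedule 2}| / σ = |387.4 − 380.8| / 20.8 = 0.3173
Noncentrality parameter: δ = d / √(1/n₁ + 1/n₂) = 0.3173 / √(1/36 + 1/87) = 1.6012
Critical value for a one-sided test at α = 0.05: z_α = 1.645.
Power = P(Z > 1.645 − δ) = Φ(-0.044) = 0.4826.

Power ≈ 0.483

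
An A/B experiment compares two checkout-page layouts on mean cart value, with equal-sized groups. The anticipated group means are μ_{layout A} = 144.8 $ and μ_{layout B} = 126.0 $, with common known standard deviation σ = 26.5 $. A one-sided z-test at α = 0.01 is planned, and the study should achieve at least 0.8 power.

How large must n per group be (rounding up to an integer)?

Standardized effect: d = |μ_{layout A} − μ_{layout B}| / σ = |144.8 − 126.0| / 26.5 = 0.7094
Set Φ(δ − 2.326) = 0.8; then δ − 2.326 = Φ⁻¹(0.8) = 0.842, giving δ = 3.168.
δ = d·√(n/2) ⇒ n = 2(δ/d)² = 2 × (3.168 / 0.7094)² = 39.88.
Rounding up, n = 40 per group.

n = 40 per group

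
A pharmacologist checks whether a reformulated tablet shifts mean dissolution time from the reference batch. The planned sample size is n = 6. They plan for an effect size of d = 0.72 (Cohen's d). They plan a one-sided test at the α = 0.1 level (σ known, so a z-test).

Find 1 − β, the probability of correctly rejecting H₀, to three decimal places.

Noncentrality parameter: δ = d·√n = 0.72 × √6 = 1.7636
Critical value for a one-sided test at α = 0.1: z_α = 1.282.
Power = Φ(δ − 1.282) = Φ(0.482) = 0.6851.

Power ≈ 0.685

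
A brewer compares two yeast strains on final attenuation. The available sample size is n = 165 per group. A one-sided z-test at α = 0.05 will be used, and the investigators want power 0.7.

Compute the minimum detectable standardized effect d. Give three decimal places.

d ≈ 0.239

Required noncentrality: δ = z_{0.05} + z_{0.30} = 1.645 + 0.524 = 2.169.
δ = d·√(n/2) ⇒ d = δ/√(n/2) = 2.169/√(165/2) = 0.2388.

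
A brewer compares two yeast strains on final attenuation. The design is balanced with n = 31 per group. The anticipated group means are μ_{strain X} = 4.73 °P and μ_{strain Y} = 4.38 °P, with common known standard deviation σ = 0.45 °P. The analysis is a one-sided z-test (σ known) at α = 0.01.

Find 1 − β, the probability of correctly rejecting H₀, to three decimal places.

Power ≈ 0.769

Standardized effect: d = |μ_{strain X} − μ_{strain Y}| / σ = |4.73 − 4.38| / 0.45 = 0.7778
Noncentrality parameter: δ = d·√(n/2) = 0.7778 × √(31/2) = 3.0621
One-sided α = 0.01 → critical value z_{0.01} = 2.326.
Power = Φ(δ − 2.326) = Φ(0.736) = 0.7691.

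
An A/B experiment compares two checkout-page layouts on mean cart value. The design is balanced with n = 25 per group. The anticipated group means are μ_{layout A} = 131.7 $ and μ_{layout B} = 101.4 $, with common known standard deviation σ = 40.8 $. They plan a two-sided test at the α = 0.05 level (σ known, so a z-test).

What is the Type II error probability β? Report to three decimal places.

β ≈ 0.253

Standardized effect: d = |μ_{layout A} − μ_{layout B}| / σ = |131.7 − 101.4| / 40.8 = 0.7426
Noncentrality parameter: δ = d·√(n/2) = 0.7426 × √(25/2) = 2.6257
Critical value for a two-sided test at α = 0.05: z_{α/2} = 1.960.
Power = Φ(δ − 1.960) + Φ(−δ − 1.960) = Φ(0.666) + Φ(-4.586) = 0.7472 + 0.0000 = 0.7472.
Type II error: β = 1 − power = 1 − 0.7472 = 0.2528.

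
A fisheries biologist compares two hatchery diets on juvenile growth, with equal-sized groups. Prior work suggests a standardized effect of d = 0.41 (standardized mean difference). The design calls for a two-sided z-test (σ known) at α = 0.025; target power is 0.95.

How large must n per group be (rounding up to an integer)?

Set Φ(δ − 2.241) = 0.95; then δ − 2.241 = Φ⁻¹(0.95) = 1.645, giving δ = 3.886.
(The Φ(−δ − z_{α/2}) term is vanishingly small for δ > 0 and is dropped in the standard sample-size formula.)
δ = d·√(n/2) ⇒ n = 2(δ/d)² = 2 × (3.886 / 0.41)² = 179.69.
Rounding up, n = 180 per group.

n = 180 per group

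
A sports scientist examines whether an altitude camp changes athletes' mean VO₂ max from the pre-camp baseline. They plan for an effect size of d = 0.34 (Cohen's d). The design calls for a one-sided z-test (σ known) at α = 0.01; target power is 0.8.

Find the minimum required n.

n = 87

Set Φ(δ − 2.326) = 0.8; then δ − 2.326 = Φ⁻¹(0.8) = 0.842, giving δ = 3.168.
δ = d·√n ⇒ n = (δ/d)² = (3.168 / 0.34)² = 86.82.
Round up to the next whole unit.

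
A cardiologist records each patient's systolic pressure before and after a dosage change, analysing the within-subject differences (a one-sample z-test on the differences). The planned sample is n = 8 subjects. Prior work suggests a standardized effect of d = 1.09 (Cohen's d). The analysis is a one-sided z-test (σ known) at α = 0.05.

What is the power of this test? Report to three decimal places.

Noncentrality parameter: δ = d·√n = 1.09 × √8 = 3.0830
Critical value for a one-sided test at α = 0.05: z_α = 1.645.
Power = Φ(δ − 1.645) = Φ(1.438) = 0.9248.

Power ≈ 0.925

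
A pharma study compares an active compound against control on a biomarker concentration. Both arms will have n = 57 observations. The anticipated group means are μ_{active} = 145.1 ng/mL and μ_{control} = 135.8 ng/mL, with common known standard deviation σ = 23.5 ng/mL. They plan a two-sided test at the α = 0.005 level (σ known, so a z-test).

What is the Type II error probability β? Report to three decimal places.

β ≈ 0.756

Standardized effect: d = |μ_{active} − μ_{control}| / σ = |145.1 − 135.8| / 23.5 = 0.3957
Noncentrality parameter: δ = d·√(n/2) = 0.3957 × √(57/2) = 2.1127
Two-sided α = 0.005 → critical value z_{0.0025} = 2.807.
Power = Φ(δ − 2.807) + Φ(−δ − 2.807) = Φ(-0.694) + Φ(-4.920) = 0.2437 + 0.0000 = 0.2437.
Type II error: β = 1 − power = 1 − 0.2437 = 0.7563.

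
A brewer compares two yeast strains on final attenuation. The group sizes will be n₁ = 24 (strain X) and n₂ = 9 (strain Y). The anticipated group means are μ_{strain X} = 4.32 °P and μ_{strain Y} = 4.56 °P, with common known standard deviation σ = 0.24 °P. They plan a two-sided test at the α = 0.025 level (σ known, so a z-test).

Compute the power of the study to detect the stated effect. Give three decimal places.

Standardized effect: d = |μ_{strain X} − μ_{strain Y}| / σ = |4.32 − 4.56| / 0.24 = 1.0000
Noncentrality parameter: δ = d / √(1/n₁ + 1/n₂) = 1.0000 / √(1/24 + 1/9) = 2.5584
Critical value for a two-sided test at α = 0.025: z_{α/2} = 2.241.
Power = Φ(δ − 2.241) + Φ(−δ − 2.241) = Φ(0.317) + Φ(-4.800) = 0.6244 + 0.0000 = 0.6244.

Power ≈ 0.624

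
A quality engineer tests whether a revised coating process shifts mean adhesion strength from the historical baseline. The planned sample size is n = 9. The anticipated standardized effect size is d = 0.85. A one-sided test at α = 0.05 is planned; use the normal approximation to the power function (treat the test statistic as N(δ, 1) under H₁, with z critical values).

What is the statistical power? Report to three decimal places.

Power ≈ 0.817

Noncentrality parameter: λ = d·√n = 0.85 × √9 = 2.5500
Critical value for a one-sided test at α = 0.05: z_α = 1.645.
Power = Φ(λ − 1.645) = Φ(0.905) = 0.8173.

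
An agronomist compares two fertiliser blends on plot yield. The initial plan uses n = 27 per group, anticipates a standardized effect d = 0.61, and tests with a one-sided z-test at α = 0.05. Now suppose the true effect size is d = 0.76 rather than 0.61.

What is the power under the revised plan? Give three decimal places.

With d = 0.76: δ = d·√(n/2) = 0.76 × √(27/2) = 2.7924. Critical value z_{0.05} = 1.645.
Revised power = P(Z > 1.645 − δ) = Φ(1.148) = 0.8744.

Power ≈ 0.874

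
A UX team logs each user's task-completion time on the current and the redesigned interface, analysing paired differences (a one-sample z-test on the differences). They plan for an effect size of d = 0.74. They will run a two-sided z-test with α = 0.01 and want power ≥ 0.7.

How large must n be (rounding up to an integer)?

n = 18

For power 0.7 need Φ(δ − z_{0.005}) = 0.7, so δ = z_{0.005} + z_{0.30} = 2.576 + 0.524 = 3.100.
(For δ > 0 the lower-tail rejection region contributes negligibly to power, so the one-term inversion is standard.)
δ = d·√n ⇒ n = (δ/d)² = (3.100 / 0.74)² = 17.55.
Round up to the next whole unit.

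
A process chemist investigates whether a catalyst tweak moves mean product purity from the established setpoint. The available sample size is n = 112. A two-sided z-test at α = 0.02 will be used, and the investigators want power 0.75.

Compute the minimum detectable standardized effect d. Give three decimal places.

Need Φ(δ − 2.326) = 0.75, so δ = 2.326 + 0.674 = 3.001.
(Lower-tail contribution to power is negligible for δ > 0.)
δ = d·√n ⇒ d = δ/√n = 3.001/√112 = 0.2836.

d ≈ 0.284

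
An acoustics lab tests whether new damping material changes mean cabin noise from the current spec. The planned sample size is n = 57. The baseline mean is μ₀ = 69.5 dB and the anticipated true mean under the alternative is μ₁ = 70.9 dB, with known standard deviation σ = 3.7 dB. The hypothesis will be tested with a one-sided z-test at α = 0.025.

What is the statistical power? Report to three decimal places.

Standardized effect: d = |μ₁ − μ₀| / σ = |70.9 − 69.5| / 3.7 = 0.3784
Noncentrality parameter: δ = d·√n = 0.3784 × √57 = 2.8567
One-sided α = 0.025 → critical value z_{0.025} = 1.960.
Power = Φ(δ − 1.960) = Φ(0.897) = 0.8151.

Power ≈ 0.815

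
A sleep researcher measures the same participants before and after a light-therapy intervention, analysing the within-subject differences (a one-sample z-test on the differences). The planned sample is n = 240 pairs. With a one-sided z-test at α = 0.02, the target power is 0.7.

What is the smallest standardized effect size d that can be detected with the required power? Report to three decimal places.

d ≈ 0.166

Required noncentrality: δ = z_{0.02} + z_{0.30} = 2.054 + 0.524 = 2.578.
δ = d·√n ⇒ d = δ/√n = 2.578/√240 = 0.1664.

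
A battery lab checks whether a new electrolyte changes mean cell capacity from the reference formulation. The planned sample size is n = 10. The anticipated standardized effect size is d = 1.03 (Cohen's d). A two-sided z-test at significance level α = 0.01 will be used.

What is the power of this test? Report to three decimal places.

Noncentrality parameter: λ = d·√n = 1.03 × √10 = 3.2571
Two-sided α = 0.01 → critical value z_{0.005} = 2.576.
Power = Φ(λ − 2.576) + Φ(−λ − 2.576) = Φ(0.681) + Φ(-5.833) = 0.7522 + 0.0000 = 0.7522.

Power ≈ 0.752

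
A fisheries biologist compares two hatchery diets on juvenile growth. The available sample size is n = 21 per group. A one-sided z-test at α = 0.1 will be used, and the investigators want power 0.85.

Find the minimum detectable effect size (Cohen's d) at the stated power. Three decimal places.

d ≈ 0.715

Required noncentrality: δ = z_{0.1} + z_{0.15} = 1.282 + 1.036 = 2.318.
δ = d·√(n/2) ⇒ d = δ/√(n/2) = 2.318/√(21/2) = 0.7153.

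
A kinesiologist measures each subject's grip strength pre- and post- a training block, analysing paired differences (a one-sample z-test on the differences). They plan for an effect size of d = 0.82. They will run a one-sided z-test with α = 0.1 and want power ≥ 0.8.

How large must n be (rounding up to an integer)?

For power 0.8 need Φ(δ − z_{0.1}) = 0.8, so δ = z_{0.1} + z_{0.20} = 1.282 + 0.842 = 2.123.
δ = d·√n ⇒ n = (δ/d)² = (2.123 / 0.82)² = 6.70.
Round up to the next whole unit.

n = 7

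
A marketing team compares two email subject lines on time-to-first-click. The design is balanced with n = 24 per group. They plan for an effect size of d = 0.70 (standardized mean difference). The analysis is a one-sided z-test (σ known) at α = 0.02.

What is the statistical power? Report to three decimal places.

Noncentrality parameter: δ = d·√(n/2) = 0.70 × √(24/2) = 2.4249
Critical value for a one-sided test at α = 0.02: z_α = 2.054.
Power = Φ(δ − 2.054) = Φ(0.371) = 0.6447.

Power ≈ 0.645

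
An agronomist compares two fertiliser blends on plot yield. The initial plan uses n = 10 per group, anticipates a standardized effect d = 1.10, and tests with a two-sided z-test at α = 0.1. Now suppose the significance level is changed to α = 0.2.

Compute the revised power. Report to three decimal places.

δ = d·√(n/2) = 1.10 × √(10/2) = 2.4597 (unchanged). New critical value: z_{0.1} = 1.282.
Revised power = Φ(δ − 1.282) + Φ(−δ − 1.282) = Φ(1.178) + Φ(-3.741) = 0.8806 + 0.0001 = 0.8807.

Power ≈ 0.881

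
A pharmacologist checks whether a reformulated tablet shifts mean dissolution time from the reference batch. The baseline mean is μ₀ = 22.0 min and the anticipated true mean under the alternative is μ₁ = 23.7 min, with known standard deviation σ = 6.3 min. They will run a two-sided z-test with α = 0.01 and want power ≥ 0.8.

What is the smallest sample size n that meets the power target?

n = 161

Standardized effect: d = |μ₁ − μ₀| / σ = |23.7 − 22.0| / 6.3 = 0.2698
Set Φ(δ − 2.576) = 0.8; then δ − 2.576 = Φ⁻¹(0.8) = 0.842, giving δ = 3.417.
(For δ > 0 the lower-tail rejection region contributes negligibly to power, so the one-term inversion is standard.)
δ = d·√n ⇒ n = (δ/d)² = (3.417 / 0.2698)² = 160.39.
Round up to the next whole unit.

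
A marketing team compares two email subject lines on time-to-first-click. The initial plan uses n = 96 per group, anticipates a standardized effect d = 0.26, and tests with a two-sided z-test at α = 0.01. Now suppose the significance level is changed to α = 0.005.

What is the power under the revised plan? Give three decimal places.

Power ≈ 0.157

δ = d·√(n/2) = 0.26 × √(96/2) = 1.8013 (unchanged). New critical value: z_{0.0025} = 2.807.
Revised power = Φ(δ − 2.807) + Φ(−δ − 2.807) = Φ(-1.006) + Φ(-4.608) = 0.1573 + 0.0000 = 0.1573.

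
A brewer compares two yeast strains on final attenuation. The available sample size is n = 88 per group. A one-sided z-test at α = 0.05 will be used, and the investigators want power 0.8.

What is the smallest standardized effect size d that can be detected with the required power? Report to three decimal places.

Required noncentrality: δ = z_{0.05} + z_{0.20} = 1.645 + 0.842 = 2.486.
δ = d·√(n/2) ⇒ d = δ/√(n/2) = 2.486/√(88/2) = 0.3749.

d ≈ 0.375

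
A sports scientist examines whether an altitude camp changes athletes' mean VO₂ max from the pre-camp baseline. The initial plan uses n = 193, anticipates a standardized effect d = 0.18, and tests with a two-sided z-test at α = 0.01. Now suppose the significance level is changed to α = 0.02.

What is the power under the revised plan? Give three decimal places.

Power ≈ 0.569

δ = d·√n = 0.18 × √193 = 2.5006 (unchanged). New critical value: z_{0.01} = 2.326.
Revised power = Φ(δ − 2.326) + Φ(−δ − 2.326) = Φ(0.174) + Φ(-4.827) = 0.5692 + 0.0000 = 0.5692.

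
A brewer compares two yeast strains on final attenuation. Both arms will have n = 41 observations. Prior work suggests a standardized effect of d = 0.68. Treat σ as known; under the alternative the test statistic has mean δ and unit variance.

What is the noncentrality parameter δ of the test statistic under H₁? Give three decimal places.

δ ≈ 3.079

δ = d·√(n/2) = 0.68 × √(41/2) = 3.0788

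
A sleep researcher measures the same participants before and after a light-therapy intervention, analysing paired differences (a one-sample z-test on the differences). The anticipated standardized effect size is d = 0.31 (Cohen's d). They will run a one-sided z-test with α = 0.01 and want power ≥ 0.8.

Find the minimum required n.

For power 0.8 need Φ(δ − z_{0.01}) = 0.8, so δ = z_{0.01} + z_{0.20} = 2.326 + 0.842 = 3.168.
δ = d·√n ⇒ n = (δ/d)² = (3.168 / 0.31)² = 104.43.
Round up to the next whole unit.

n = 105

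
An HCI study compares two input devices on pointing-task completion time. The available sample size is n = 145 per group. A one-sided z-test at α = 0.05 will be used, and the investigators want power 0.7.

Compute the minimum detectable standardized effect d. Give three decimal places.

d ≈ 0.255

Need Φ(δ − 1.645) = 0.7, so δ = 1.645 + 0.524 = 2.169.
δ = d·√(n/2) ⇒ d = δ/√(n/2) = 2.169/√(145/2) = 0.2548.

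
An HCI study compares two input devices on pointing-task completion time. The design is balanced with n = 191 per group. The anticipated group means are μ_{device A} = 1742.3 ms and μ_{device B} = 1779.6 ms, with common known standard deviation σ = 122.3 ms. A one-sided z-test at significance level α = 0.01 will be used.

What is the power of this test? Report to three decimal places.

Power ≈ 0.743

Standardized effect: d = |μ_{device A} − μ_{device B}| / σ = |1742.3 − 1779.6| / 122.3 = 0.3050
Noncentrality parameter: δ = d·√(n/2) = 0.3050 × √(191/2) = 2.9805
Critical value for a one-sided test at α = 0.01: z_α = 2.326.
Power = P(Z > 2.326 − δ) = Φ(0.654) = 0.7435.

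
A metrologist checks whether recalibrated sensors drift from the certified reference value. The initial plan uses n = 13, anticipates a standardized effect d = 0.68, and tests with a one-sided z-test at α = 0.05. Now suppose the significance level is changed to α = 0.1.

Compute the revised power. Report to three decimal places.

δ = d·√n = 0.68 × √13 = 2.4518 (unchanged). New critical value: z_{0.1} = 1.282.
Revised power = P(Z > 1.282 − δ) = Φ(1.170) = 0.8790.

Power ≈ 0.879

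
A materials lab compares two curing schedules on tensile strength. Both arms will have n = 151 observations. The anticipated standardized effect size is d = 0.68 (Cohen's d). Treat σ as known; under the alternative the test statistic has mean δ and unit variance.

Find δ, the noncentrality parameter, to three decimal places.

δ ≈ 5.909

The noncentrality parameter scales effect size by the design's sample-size factor: δ = d·√(n/2) = 0.68 × √(151/2) = 5.9086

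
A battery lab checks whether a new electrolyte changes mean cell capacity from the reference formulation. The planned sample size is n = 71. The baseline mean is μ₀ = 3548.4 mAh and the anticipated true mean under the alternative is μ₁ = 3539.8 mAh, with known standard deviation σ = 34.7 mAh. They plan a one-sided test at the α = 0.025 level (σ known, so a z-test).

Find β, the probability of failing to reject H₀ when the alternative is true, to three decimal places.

β ≈ 0.449

Standardized effect: d = |μ₁ − μ₀| / σ = |3539.8 − 3548.4| / 34.7 = 0.2478
Noncentrality parameter: δ = d·√n = 0.2478 × √71 = 2.0883
One-sided α = 0.025 → critical value z_{0.025} = 1.960.
Power = P(Z > 1.960 − δ) = Φ(0.128) = 0.5511.
Type II error: β = 1 − power = 1 − 0.5511 = 0.4489.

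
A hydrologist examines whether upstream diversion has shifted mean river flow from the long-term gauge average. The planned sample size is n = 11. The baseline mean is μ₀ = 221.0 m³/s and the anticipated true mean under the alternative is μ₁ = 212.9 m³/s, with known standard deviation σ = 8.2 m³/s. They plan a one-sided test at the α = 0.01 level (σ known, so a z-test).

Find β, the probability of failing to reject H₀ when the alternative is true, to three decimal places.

β ≈ 0.171

Standardized effect: d = |μ₁ − μ₀| / σ = |212.9 − 221.0| / 8.2 = 0.9878
Noncentrality parameter: δ = d·√n = 0.9878 × √11 = 3.2762
Critical value for a one-sided test at α = 0.01: z_α = 2.326.
Power = P(Z > 2.326 − δ) = Φ(0.950) = 0.8289.
Type II error: β = 1 − power = 1 − 0.8289 = 0.1711.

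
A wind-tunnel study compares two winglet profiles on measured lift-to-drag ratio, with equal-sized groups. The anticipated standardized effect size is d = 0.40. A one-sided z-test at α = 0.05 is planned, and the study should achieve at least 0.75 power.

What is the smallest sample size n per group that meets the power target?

For power 0.75 need Φ(δ − z_{0.05}) = 0.75, so δ = z_{0.05} + z_{0.25} = 1.645 + 0.674 = 2.319.
δ = d·√(n/2) ⇒ n = 2(δ/d)² = 2 × (2.319 / 0.40)² = 67.24.
Rounding up, n = 68 per group.

n = 68 per group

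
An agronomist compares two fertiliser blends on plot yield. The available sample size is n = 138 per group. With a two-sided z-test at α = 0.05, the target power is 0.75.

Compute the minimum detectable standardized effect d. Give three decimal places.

d ≈ 0.317

Need Φ(δ − 1.960) = 0.75, so δ = 1.960 + 0.674 = 2.634.
(The second rejection-region term Φ(−δ − z_{α/2}) is negligible and dropped.)
δ = d·√(n/2) ⇒ d = δ/√(n/2) = 2.634/√(138/2) = 0.3172.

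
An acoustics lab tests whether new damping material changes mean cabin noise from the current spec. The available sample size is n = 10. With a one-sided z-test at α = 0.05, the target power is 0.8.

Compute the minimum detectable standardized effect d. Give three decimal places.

d ≈ 0.786

Required noncentrality: δ = z_{0.05} + z_{0.20} = 1.645 + 0.842 = 2.486.
δ = d·√n ⇒ d = δ/√n = 2.486/√10 = 0.7863.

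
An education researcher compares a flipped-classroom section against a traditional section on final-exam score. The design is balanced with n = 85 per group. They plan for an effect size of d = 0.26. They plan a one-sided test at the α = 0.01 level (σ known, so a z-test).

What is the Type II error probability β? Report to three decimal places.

β ≈ 0.736

Noncentrality parameter: δ = d·√(n/2) = 0.26 × √(85/2) = 1.6950
One-sided α = 0.01 → critical value z_{0.01} = 2.326.
Power = P(Z > 2.326 − δ) = Φ(-0.631) = 0.2639.
Type II error: β = 1 − power = 1 − 0.2639 = 0.7361.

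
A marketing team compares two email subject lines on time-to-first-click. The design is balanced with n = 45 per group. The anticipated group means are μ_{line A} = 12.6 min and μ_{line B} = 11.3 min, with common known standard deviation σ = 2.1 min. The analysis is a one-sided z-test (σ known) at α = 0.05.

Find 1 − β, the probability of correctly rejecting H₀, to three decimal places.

Power ≈ 0.902

Standardized effect: d = |μ_{line A} − μ_{line B}| / σ = |12.6 − 11.3| / 2.1 = 0.6190
Noncentrality parameter: δ = d·√(n/2) = 0.6190 × √(45/2) = 2.9364
One-sided α = 0.05 → critical value z_{0.05} = 1.645.
Power = Φ(δ − 1.645) = Φ(1.292) = 0.9017.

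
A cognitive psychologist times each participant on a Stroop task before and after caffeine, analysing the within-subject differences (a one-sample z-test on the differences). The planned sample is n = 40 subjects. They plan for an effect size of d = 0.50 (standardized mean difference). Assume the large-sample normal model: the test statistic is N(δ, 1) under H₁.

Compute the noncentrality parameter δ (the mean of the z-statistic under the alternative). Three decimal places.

The noncentrality parameter scales effect size by the design's sample-size factor: δ = d·√n = 0.50 × √40 = 3.1623

δ ≈ 3.162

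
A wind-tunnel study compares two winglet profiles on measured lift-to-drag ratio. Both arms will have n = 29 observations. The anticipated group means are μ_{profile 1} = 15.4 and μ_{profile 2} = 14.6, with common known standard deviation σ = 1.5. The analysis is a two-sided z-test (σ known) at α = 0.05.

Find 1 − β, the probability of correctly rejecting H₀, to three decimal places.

Standardized effect: d = |μ_{profile 1} − μ_{profile 2}| / σ = |15.4 − 14.6| / 1.5 = 0.5333
Noncentrality parameter: δ = d·√(n/2) = 0.5333 × √(29/2) = 2.0309
Two-sided α = 0.05 → critical value z_{0.025} = 1.960.
Power = Φ(δ − 1.960) + Φ(−δ − 1.960) = Φ(0.071) + Φ(-3.991) = 0.5283 + 0.0000 = 0.5283.

Power ≈ 0.528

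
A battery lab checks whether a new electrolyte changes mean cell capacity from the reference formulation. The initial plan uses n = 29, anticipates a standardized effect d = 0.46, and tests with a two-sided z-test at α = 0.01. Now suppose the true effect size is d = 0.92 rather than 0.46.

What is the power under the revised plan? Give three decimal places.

With d = 0.92: δ = d·√n = 0.92 × √29 = 4.9544. Critical value z_{0.005} = 2.576.
Revised power = Φ(δ − 2.576) + Φ(−δ − 2.576) = Φ(2.379) + Φ(-7.530) = 0.9913 + 0.0000 = 0.9913.

Power ≈ 0.991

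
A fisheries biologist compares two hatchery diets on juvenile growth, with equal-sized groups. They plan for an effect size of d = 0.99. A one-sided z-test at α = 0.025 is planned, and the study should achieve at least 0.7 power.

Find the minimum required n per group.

For power 0.7 need Φ(δ − z_{0.025}) = 0.7, so δ = z_{0.025} + z_{0.30} = 1.960 + 0.524 = 2.484.
δ = d·√(n/2) ⇒ n = 2(δ/d)² = 2 × (2.484 / 0.99)² = 12.59.
Rounding up, n = 13 per group.

n = 13 per group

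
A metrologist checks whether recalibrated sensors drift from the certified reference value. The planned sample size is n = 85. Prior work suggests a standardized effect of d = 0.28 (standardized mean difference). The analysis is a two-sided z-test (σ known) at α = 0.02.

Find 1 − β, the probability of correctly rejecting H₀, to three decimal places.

Power ≈ 0.601

Noncentrality parameter: δ = d·√n = 0.28 × √85 = 2.5815
Two-sided α = 0.02 → critical value z_{0.01} = 2.326.
Power = Φ(δ − 2.326) + Φ(−δ − 2.326) = Φ(0.255) + Φ(-4.908) = 0.6007 + 0.0000 = 0.6007.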